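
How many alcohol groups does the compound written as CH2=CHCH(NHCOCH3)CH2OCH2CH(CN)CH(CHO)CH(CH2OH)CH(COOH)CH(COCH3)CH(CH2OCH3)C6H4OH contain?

C=C double bond → alkene.
pendant –NHC(=O)CH3: N bonded to a carbonyl → amide (not amine).
C–O–C with sp³ carbons on both sides and no adjacent C=O → ether.
pendant –C≡N: nitrile.
pendant –CHO: carbonyl C bonded to C and H → aldehyde.
pendant –CH2OH on an sp³ backbone C → alcohol.
pendant –COOH: carbonyl C bonded to C and –OH → carboxylic acid.
pendant –COCH3: carbonyl C bonded to two carbons → ketone.
pendant –CH2OCH3: C–O–C linkage → ether.
–OH attached directly to an aromatic ring → phenol (not alcohol); the ring itself is an arene.
Alcohol appears at: CH(CH2OH) → 1.

1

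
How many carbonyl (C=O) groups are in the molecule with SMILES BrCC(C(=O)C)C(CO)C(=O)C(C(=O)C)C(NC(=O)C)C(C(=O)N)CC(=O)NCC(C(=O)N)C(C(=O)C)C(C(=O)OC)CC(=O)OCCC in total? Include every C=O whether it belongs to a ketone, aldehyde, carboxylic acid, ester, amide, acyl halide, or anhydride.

10

CH(COCH3): ketone, 1 C=O (running total 1).
CO: ketone, 1 C=O (running total 2).
CH(COCH3): ketone, 1 C=O (running total 3).
CH(NHCOCH3): amide, 1 C=O (running total 4).
CH(CONH2): amide, 1 C=O (running total 5).
CH2CONHCH2: amide, 1 C=O (running total 6).
CH(CONH2): amide, 1 C=O (running total 7).
CH(COCH3): ketone, 1 C=O (running total 8).
CH(COOCH3): ester, 1 C=O (running total 9).
CH2COOCH2: ester, 1 C=O (running total 10).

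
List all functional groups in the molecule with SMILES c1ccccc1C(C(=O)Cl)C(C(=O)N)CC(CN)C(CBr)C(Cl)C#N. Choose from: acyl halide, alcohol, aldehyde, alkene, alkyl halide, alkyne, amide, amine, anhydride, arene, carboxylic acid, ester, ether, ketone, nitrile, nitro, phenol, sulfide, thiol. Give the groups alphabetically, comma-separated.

C6H5– phenyl ring → arene.
pendant –C(=O)X: carbonyl C bonded to C and halogen → acyl halide.
pendant –CONH2: carbonyl C bonded to C and N → amide.
pendant –CH2NH2: N on sp³ C, no adjacent C=O → amine.
pendant –CH2X: halogen on sp³ carbon → alkyl halide.
halogen on an sp³ carbon → alkyl halide.
–C≡N: carbon triple-bonded to nitrogen → nitrile.

acyl halide, alkyl halide, amide, amine, arene, nitrile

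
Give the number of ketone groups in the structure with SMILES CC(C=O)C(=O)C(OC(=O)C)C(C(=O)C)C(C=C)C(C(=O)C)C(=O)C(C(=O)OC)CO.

4

Working along the chain:
  CH(CHO): pendant –CHO: carbonyl C bonded to C and H → aldehyde.
  CO: –C(=O)– with carbon on both sides → ketone.
  CH(OCOCH3): pendant –OC(=O)CH3: an acyloxy group → ester.
  CH(COCH3): pendant –COCH3: carbonyl C bonded to two carbons → ketone.
  CH(CH=CH2): pendant –CH=CH2: C=C double bond → alkene.
  CH(COCH3): pendant –COCH3: carbonyl C bonded to two carbons → ketone.
  CO: –C(=O)– with carbon on both sides → ketone.
  CH(COOCH3): pendant –COOCH3: carbonyl C bonded to C and –OCH3 → ester.
  CH2OH: –OH on an sp³ carbon → alcohol.
Ketone appears at: CO, CH(COCH3), CH(COCH3), CO → 4.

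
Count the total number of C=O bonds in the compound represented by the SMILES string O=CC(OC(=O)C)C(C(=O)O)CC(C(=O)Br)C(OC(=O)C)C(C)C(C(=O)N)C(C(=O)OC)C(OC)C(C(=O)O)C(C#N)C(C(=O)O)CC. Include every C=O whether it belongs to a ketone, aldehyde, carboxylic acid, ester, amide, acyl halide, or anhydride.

9

OHC: aldehyde, 1 C=O (running total 1).
CH(OCOCH3): ester, 1 C=O (running total 2).
CH(COOH): carboxylic acid, 1 C=O (running total 3).
CH(COBr): acyl halide, 1 C=O (running total 4).
CH(OCOCH3): ester, 1 C=O (running total 5).
CH(CONH2): amide, 1 C=O (running total 6).
CH(COOCH3): ester, 1 C=O (running total 7).
CH(COOH): carboxylic acid, 1 C=O (running total 8).
CH(COOH): carboxylic acid, 1 C=O (running total 9).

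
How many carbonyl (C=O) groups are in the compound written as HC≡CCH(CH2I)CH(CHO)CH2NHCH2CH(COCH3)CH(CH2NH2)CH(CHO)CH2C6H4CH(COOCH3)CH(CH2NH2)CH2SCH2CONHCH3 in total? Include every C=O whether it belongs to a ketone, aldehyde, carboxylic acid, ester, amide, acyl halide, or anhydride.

CH(CHO): aldehyde, 1 C=O (running total 1).
CH(COCH3): ketone, 1 C=O (running total 2).
CH(CHO): aldehyde, 1 C=O (running total 3).
CH(COOCH3): ester, 1 C=O (running total 4).
CONHCH3: amide, 1 C=O (running total 5).

5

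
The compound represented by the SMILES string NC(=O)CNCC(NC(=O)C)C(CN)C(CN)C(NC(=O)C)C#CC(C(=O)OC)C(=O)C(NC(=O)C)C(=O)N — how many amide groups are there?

5

Taking each segment in turn:
  H2NCO: –C(=O)NH2: carbonyl C bonded to C and to N → amide (the N is not a separate amine).
  CH2NHCH2: C–N–C with sp³ carbons and no adjacent C=O → amine (secondary).
  CH(NHCOCH3): pendant –NHC(=O)CH3: N bonded to a carbonyl → amide (not amine).
  CH(CH2NH2): pendant –CH2NH2: N on sp³ C, no adjacent C=O → amine.
  CH(CH2NH2): pendant –CH2NH2: N on sp³ C, no adjacent C=O → amine.
  CH(NHCOCH3): pendant –NHC(=O)CH3: N bonded to a carbonyl → amide (not amine).
  C≡C: C≡C triple bond → alkyne.
  CH(COOCH3): pendant –COOCH3: carbonyl C bonded to C and –OCH3 → ester.
  CO: –C(=O)– with carbon on both sides → ketone.
  CH(NHCOCH3): pendant –NHC(=O)CH3: N bonded to a carbonyl → amide (not amine).
  CONH2: –C(=O)NH2: carbonyl C bonded to C and to N → amide (the N is not a separate amine).
Amide appears at: H2NCO, CH(NHCOCH3), CH(NHCOCH3), CH(NHCOCH3), CONH2 → 5.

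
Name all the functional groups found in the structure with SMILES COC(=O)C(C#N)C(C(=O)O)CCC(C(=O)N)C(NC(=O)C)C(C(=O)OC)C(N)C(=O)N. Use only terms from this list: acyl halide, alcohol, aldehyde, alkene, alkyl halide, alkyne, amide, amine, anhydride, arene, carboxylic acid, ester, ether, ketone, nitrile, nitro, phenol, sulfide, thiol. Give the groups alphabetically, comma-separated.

Taking each segment in turn:
  CH3OOC: CH3O–C(=O)–: carbonyl C bonded to C and to –OCH3 → ester (not ketone + ether).
  CH(CN): pendant –C≡N: nitrile.
  CH(COOH): pendant –COOH: carbonyl C bonded to C and –OH → carboxylic acid.
  CH(CONH2): pendant –CONH2: carbonyl C bonded to C and N → amide.
  CH(NHCOCH3): pendant –NHC(=O)CH3: N bonded to a carbonyl → amide (not amine).
  CH(COOCH3): pendant –COOCH3: carbonyl C bonded to C and –OCH3 → ester.
  CH(NH2): –NH2 on an sp³ carbon with no adjacent C=O → amine.
  CONH2: –C(=O)NH2: carbonyl C bonded to C and to N → amide (the N is not a separate amine).

amide, amine, carboxylic acid, ester, nitrile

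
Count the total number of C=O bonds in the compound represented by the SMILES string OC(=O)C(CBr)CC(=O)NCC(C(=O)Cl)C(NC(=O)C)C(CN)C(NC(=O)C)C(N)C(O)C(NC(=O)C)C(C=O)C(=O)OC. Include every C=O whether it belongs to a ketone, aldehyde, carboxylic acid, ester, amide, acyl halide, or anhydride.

HOOC: carboxylic acid, 1 C=O (running total 1).
CH2CONHCH2: amide, 1 C=O (running total 2).
CH(COCl): acyl halide, 1 C=O (running total 3).
CH(NHCOCH3): amide, 1 C=O (running total 4).
CH(NHCOCH3): amide, 1 C=O (running total 5).
CH(NHCOCH3): amide, 1 C=O (running total 6).
CH(CHO): aldehyde, 1 C=O (running total 7).
COOCH3: ester, 1 C=O (running total 8).

8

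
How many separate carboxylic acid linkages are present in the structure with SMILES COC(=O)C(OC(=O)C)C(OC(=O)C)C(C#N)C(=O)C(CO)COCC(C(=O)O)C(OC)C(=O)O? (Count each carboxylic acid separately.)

CH3O–C(=O)–: carbonyl C bonded to C and to –OCH3 → ester (not ketone + ether).
pendant –OC(=O)CH3: an acyloxy group → ester.
pendant –OC(=O)CH3: an acyloxy group → ester.
pendant –C≡N: nitrile.
–C(=O)– with carbon on both sides → ketone.
pendant –CH2OH on an sp³ backbone C → alcohol.
C–O–C with sp³ carbons on both sides and no adjacent C=O → ether.
pendant –COOH: carbonyl C bonded to C and –OH → carboxylic acid.
pendant –OCH3: C–O–C with sp³ C, no adjacent C=O → ether.
–COOH: carbonyl C bonded to –OH and C → carboxylic acid (the –OH is not a separate alcohol).
Carboxylic acid appears at: CH(COOH), COOH → 2.

2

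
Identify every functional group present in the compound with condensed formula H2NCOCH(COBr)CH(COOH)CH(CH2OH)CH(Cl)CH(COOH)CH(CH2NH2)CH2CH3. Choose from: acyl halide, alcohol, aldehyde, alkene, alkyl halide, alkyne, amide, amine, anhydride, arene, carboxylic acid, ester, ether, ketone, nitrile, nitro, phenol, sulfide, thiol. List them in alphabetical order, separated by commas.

acyl halide, alcohol, alkyl halide, amide, amine, carboxylic acid

Working along the chain:
  H2NCO: –C(=O)NH2: carbonyl C bonded to C and to N → amide (the N is not a separate amine).
  CH(COBr): pendant –C(=O)X: carbonyl C bonded to C and halogen → acyl halide.
  CH(COOH): pendant –COOH: carbonyl C bonded to C and –OH → carboxylic acid.
  CH(CH2OH): pendant –CH2OH on an sp³ backbone C → alcohol.
  CH(Cl): halogen on an sp³ carbon → alkyl halide.
  CH(COOH): pendant –COOH: carbonyl C bonded to C and –OH → carboxylic acid.
  CH(CH2NH2): pendant –CH2NH2: N on sp³ C, no adjacent C=O → amine.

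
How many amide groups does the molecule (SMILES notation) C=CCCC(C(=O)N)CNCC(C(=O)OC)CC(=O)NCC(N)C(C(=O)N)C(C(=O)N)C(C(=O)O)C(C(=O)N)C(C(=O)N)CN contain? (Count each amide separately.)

C=C double bond → alkene.
pendant –CONH2: carbonyl C bonded to C and N → amide.
C–N–C with sp³ carbons and no adjacent C=O → amine (secondary).
pendant –COOCH3: carbonyl C bonded to C and –OCH3 → ester.
–C(=O)–N– linkage → amide (the N is not an amine).
–NH2 on an sp³ carbon with no adjacent C=O → amine.
pendant –CONH2: carbonyl C bonded to C and N → amide.
pendant –CONH2: carbonyl C bonded to C and N → amide.
pendant –COOH: carbonyl C bonded to C and –OH → carboxylic acid.
pendant –CONH2: carbonyl C bonded to C and N → amide.
pendant –CONH2: carbonyl C bonded to C and N → amide.
–NH2 on an sp³ carbon with no adjacent C=O → amine.
Amide appears at: CH(CONH2), CH2CONHCH2, CH(CONH2), CH(CONH2), CH(CONH2), CH(CONH2) → 6.

6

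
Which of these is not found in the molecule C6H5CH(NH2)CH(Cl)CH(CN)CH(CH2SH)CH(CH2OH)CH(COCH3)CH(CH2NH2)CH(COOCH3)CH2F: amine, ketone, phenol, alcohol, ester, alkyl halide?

phenol

alkyl halide: present (CH(Cl) — halogen on an sp³ carbon → alkyl halide).
alcohol: present (CH(CH2OH) — pendant –CH2OH on an sp³ backbone C → alcohol).
ester: present (CH(COOCH3) — pendant –COOCH3: carbonyl C bonded to C and –OCH3 → ester).
ketone: present (CH(COCH3) — pendant –COCH3: carbonyl C bonded to two carbons → ketone).
amine: present (CH(NH2) — –NH2 on an sp³ carbon with no adjacent C=O → amine).
phenol: absent. In CH(CH2OH), the –OH is on an sp³ carbon, not on an aromatic ring, so it is an alcohol.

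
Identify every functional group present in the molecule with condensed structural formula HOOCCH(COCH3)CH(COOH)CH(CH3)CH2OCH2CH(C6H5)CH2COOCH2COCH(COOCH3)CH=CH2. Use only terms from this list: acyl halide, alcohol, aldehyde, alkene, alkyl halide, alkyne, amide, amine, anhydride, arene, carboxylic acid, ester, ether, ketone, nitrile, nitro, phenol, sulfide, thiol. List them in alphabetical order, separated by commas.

alkene, arene, carboxylic acid, ester, ether, ketone

Working along the chain:
  HOOC: –COOH: carbonyl C bonded to –OH and C → carboxylic acid (the –OH is not a separate alcohol).
  CH(COCH3): pendant –COCH3: carbonyl C bonded to two carbons → ketone.
  CH(COOH): pendant –COOH: carbonyl C bonded to C and –OH → carboxylic acid.
  CH2OCH2: C–O–C with sp³ carbons on both sides and no adjacent C=O → ether.
  CH(C6H5): pendant –C6H5: benzene ring → arene.
  CH2COOCH2: –C(=O)–O–C with C on the carbonyl side → ester.
  CO: –C(=O)– with carbon on both sides → ketone.
  CH(COOCH3): pendant –COOCH3: carbonyl C bonded to C and –OCH3 → ester.
  CH=CH2: C=C double bond → alkene.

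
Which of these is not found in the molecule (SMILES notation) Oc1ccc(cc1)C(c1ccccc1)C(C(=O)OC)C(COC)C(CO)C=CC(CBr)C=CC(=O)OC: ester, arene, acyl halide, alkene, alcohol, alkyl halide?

alkyl halide: present (CH(CH2Br) — pendant –CH2X: halogen on sp³ carbon → alkyl halide).
alcohol: present (CH(CH2OH) — pendant –CH2OH on an sp³ backbone C → alcohol).
arene: present (HOC6H4 — –OH attached directly to an aromatic ring → phenol (not alcohol); the ring itself is an arene).
ester: present (CH(COOCH3) — pendant –COOCH3: carbonyl C bonded to C and –OCH3 → ester).
alkene: present (CH=CH — C=C double bond → alkene).
acyl halide: no segment matches this pattern.

acyl halide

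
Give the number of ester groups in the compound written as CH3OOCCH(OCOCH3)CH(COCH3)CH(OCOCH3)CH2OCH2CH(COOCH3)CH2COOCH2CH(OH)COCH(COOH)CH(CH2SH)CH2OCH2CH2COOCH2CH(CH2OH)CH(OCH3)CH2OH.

Taking each segment in turn:
  CH3OOC: CH3O–C(=O)–: carbonyl C bonded to C and to –OCH3 → ester (not ketone + ether).
  CH(OCOCH3): pendant –OC(=O)CH3: an acyloxy group → ester.
  CH(COCH3): pendant –COCH3: carbonyl C bonded to two carbons → ketone.
  CH(OCOCH3): pendant –OC(=O)CH3: an acyloxy group → ester.
  CH2OCH2: C–O–C with sp³ carbons on both sides and no adjacent C=O → ether.
  CH(COOCH3): pendant –COOCH3: carbonyl C bonded to C and –OCH3 → ester.
  CH2COOCH2: –C(=O)–O–C with C on the carbonyl side → ester.
  CH(OH): –OH on an sp³ carbon → alcohol (secondary).
  CO: –C(=O)– with carbon on both sides → ketone.
  CH(COOH): pendant –COOH: carbonyl C bonded to C and –OH → carboxylic acid.
  CH(CH2SH): pendant –CH2SH → thiol.
  CH2OCH2: C–O–C with sp³ carbons on both sides and no adjacent C=O → ether.
  CH2COOCH2: –C(=O)–O–C with C on the carbonyl side → ester.
  CH(CH2OH): pendant –CH2OH on an sp³ backbone C → alcohol.
  CH(OCH3): pendant –OCH3: C–O–C with sp³ C, no adjacent C=O → ether.
  CH2OH: –OH on an sp³ carbon → alcohol.
Ester appears at: CH3OOC, CH(OCOCH3), CH(OCOCH3), CH(COOCH3), CH2COOCH2, CH2COOCH2 → 6.

6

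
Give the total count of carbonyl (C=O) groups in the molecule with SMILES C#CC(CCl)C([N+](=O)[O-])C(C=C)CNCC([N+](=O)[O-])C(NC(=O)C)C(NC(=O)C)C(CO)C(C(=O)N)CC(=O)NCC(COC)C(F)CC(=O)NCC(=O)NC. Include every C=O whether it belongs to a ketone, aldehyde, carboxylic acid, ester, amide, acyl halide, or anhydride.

CH(NHCOCH3): amide, 1 C=O (running total 1).
CH(NHCOCH3): amide, 1 C=O (running total 2).
CH(CONH2): amide, 1 C=O (running total 3).
CH2CONHCH2: amide, 1 C=O (running total 4).
CH2CONHCH2: amide, 1 C=O (running total 5).
CONHCH3: amide, 1 C=O (running total 6).

6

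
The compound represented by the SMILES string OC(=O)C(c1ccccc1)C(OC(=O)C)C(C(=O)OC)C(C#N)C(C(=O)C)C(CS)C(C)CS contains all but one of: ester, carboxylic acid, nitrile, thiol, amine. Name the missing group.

carboxylic acid: present (HOOC — –COOH: carbonyl C bonded to –OH and C → carboxylic acid (the –OH is not a separate alcohol)).
thiol: present (CH(CH2SH) — pendant –CH2SH → thiol).
ester: present (CH(OCOCH3) — pendant –OC(=O)CH3: an acyloxy group → ester).
nitrile: present (CH(CN) — pendant –C≡N: nitrile).
amine: no segment matches this pattern.

amine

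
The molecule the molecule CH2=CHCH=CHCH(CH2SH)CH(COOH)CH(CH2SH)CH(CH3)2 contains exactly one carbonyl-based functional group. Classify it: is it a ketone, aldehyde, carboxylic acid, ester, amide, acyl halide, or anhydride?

carboxylic acid

The carbonyl is in the CH(COOH) segment: pendant –COOH: carbonyl C bonded to C and –OH → carboxylic acid.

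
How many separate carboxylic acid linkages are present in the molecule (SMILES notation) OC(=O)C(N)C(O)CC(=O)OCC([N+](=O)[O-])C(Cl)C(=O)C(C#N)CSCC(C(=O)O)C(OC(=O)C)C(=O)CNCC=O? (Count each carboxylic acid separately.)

2

Working along the chain:
  HOOC: –COOH: carbonyl C bonded to –OH and C → carboxylic acid (the –OH is not a separate alcohol).
  CH(NH2): –NH2 on an sp³ carbon with no adjacent C=O → amine.
  CH(OH): –OH on an sp³ carbon → alcohol (secondary).
  CH2COOCH2: –C(=O)–O–C with C on the carbonyl side → ester.
  CH(NO2): –NO2 on an sp³ carbon → nitro (the N=O is not a carbonyl).
  CH(Cl): halogen on an sp³ carbon → alkyl halide.
  CO: –C(=O)– with carbon on both sides → ketone.
  CH(CN): pendant –C≡N: nitrile.
  CH2SCH2: C–S–C linkage → sulfide (thioether).
  CH(COOH): pendant –COOH: carbonyl C bonded to C and –OH → carboxylic acid.
  CH(OCOCH3): pendant –OC(=O)CH3: an acyloxy group → ester.
  CO: –C(=O)– with carbon on both sides → ketone.
  CH2NHCH2: C–N–C with sp³ carbons and no adjacent C=O → amine (secondary).
  CHO: terminal –CHO: carbonyl C bonded to H and C → aldehyde.
Carboxylic acid appears at: HOOC, CH(COOH) → 2.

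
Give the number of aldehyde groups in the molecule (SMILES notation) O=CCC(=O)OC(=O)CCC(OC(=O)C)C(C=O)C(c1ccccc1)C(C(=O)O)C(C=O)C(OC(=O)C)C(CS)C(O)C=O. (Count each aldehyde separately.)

terminal –CHO: carbonyl C bonded to H and C → aldehyde.
two acyl groups sharing one oxygen, –C(=O)–O–C(=O)– → anhydride.
pendant –OC(=O)CH3: an acyloxy group → ester.
pendant –CHO: carbonyl C bonded to C and H → aldehyde.
pendant –C6H5: benzene ring → arene.
pendant –COOH: carbonyl C bonded to C and –OH → carboxylic acid.
pendant –CHO: carbonyl C bonded to C and H → aldehyde.
pendant –OC(=O)CH3: an acyloxy group → ester.
pendant –CH2SH → thiol.
–OH on an sp³ carbon → alcohol (secondary).
terminal –CHO: carbonyl C bonded to H and C → aldehyde.
Aldehyde appears at: OHC, CH(CHO), CH(CHO), CHO → 4.

4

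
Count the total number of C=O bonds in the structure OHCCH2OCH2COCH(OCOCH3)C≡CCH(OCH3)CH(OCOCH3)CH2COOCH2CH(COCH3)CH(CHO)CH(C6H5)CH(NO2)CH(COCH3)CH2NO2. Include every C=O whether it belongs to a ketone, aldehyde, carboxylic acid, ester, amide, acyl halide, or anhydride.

8

OHC: aldehyde, 1 C=O (running total 1).
CO: ketone, 1 C=O (running total 2).
CH(OCOCH3): ester, 1 C=O (running total 3).
CH(OCOCH3): ester, 1 C=O (running total 4).
CH2COOCH2: ester, 1 C=O (running total 5).
CH(COCH3): ketone, 1 C=O (running total 6).
CH(CHO): aldehyde, 1 C=O (running total 7).
CH(COCH3): ketone, 1 C=O (running total 8).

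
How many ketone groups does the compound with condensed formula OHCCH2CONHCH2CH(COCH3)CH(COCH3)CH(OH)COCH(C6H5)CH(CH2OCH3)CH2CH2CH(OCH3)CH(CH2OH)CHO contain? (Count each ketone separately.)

terminal –CHO: carbonyl C bonded to H and C → aldehyde.
–C(=O)–N– linkage → amide (the N is not an amine).
pendant –COCH3: carbonyl C bonded to two carbons → ketone.
pendant –COCH3: carbonyl C bonded to two carbons → ketone.
–OH on an sp³ carbon → alcohol (secondary).
–C(=O)– with carbon on both sides → ketone.
pendant –C6H5: benzene ring → arene.
pendant –CH2OCH3: C–O–C linkage → ether.
pendant –OCH3: C–O–C with sp³ C, no adjacent C=O → ether.
pendant –CH2OH on an sp³ backbone C → alcohol.
terminal –CHO: carbonyl C bonded to H and C → aldehyde.
Ketone appears at: CH(COCH3), CH(COCH3), CO → 3.

3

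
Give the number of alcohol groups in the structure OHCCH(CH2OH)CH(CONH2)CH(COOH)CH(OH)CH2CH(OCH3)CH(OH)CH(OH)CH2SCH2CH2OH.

5

Taking each segment in turn:
  OHC: terminal –CHO: carbonyl C bonded to H and C → aldehyde.
  CH(CH2OH): pendant –CH2OH on an sp³ backbone C → alcohol.
  CH(CONH2): pendant –CONH2: carbonyl C bonded to C and N → amide.
  CH(COOH): pendant –COOH: carbonyl C bonded to C and –OH → carboxylic acid.
  CH(OH): –OH on an sp³ carbon → alcohol (secondary).
  CH(OCH3): pendant –OCH3: C–O–C with sp³ C, no adjacent C=O → ether.
  CH(OH): –OH on an sp³ carbon → alcohol (secondary).
  CH(OH): –OH on an sp³ carbon → alcohol (secondary).
  CH2SCH2: C–S–C linkage → sulfide (thioether).
  CH2OH: –OH on an sp³ carbon → alcohol.
Alcohol appears at: CH(CH2OH), CH(OH), CH(OH), CH(OH), CH2OH → 5.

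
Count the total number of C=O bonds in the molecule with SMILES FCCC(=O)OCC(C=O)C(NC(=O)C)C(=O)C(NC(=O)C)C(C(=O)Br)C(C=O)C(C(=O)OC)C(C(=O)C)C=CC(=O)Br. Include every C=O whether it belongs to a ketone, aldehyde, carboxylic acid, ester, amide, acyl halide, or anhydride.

CH2COOCH2: ester, 1 C=O (running total 1).
CH(CHO): aldehyde, 1 C=O (running total 2).
CH(NHCOCH3): amide, 1 C=O (running total 3).
CO: ketone, 1 C=O (running total 4).
CH(NHCOCH3): amide, 1 C=O (running total 5).
CH(COBr): acyl halide, 1 C=O (running total 6).
CH(CHO): aldehyde, 1 C=O (running total 7).
CH(COOCH3): ester, 1 C=O (running total 8).
CH(COCH3): ketone, 1 C=O (running total 9).
COBr: acyl halide, 1 C=O (running total 10).

10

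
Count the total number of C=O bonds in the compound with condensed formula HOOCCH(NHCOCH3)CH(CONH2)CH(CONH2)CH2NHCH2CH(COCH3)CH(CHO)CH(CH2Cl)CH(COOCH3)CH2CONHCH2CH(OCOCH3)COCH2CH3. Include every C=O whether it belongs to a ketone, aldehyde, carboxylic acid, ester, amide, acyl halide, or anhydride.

10

HOOC: carboxylic acid, 1 C=O (running total 1).
CH(NHCOCH3): amide, 1 C=O (running total 2).
CH(CONH2): amide, 1 C=O (running total 3).
CH(CONH2): amide, 1 C=O (running total 4).
CH(COCH3): ketone, 1 C=O (running total 5).
CH(CHO): aldehyde, 1 C=O (running total 6).
CH(COOCH3): ester, 1 C=O (running total 7).
CH2CONHCH2: amide, 1 C=O (running total 8).
CH(OCOCH3): ester, 1 C=O (running total 9).
CO: ketone, 1 C=O (running total 10).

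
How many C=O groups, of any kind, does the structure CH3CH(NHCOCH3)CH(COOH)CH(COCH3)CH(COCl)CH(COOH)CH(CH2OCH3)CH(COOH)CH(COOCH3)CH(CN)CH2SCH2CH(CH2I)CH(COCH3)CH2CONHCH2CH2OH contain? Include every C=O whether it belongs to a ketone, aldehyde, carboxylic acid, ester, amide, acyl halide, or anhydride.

9

CH(NHCOCH3): amide, 1 C=O (running total 1).
CH(COOH): carboxylic acid, 1 C=O (running total 2).
CH(COCH3): ketone, 1 C=O (running total 3).
CH(COCl): acyl halide, 1 C=O (running total 4).
CH(COOH): carboxylic acid, 1 C=O (running total 5).
CH(COOH): carboxylic acid, 1 C=O (running total 6).
CH(COOCH3): ester, 1 C=O (running total 7).
CH(COCH3): ketone, 1 C=O (running total 8).
CH2CONHCH2: amide, 1 C=O (running total 9).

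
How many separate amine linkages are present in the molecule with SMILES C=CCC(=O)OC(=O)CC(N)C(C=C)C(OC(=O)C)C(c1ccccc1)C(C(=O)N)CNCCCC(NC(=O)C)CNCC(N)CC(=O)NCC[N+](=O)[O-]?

C=C double bond → alkene.
two acyl groups sharing one oxygen, –C(=O)–O–C(=O)– → anhydride.
–NH2 on an sp³ carbon with no adjacent C=O → amine.
pendant –CH=CH2: C=C double bond → alkene.
pendant –OC(=O)CH3: an acyloxy group → ester.
pendant –C6H5: benzene ring → arene.
pendant –CONH2: carbonyl C bonded to C and N → amide.
C–N–C with sp³ carbons and no adjacent C=O → amine (secondary).
pendant –NHC(=O)CH3: N bonded to a carbonyl → amide (not amine).
C–N–C with sp³ carbons and no adjacent C=O → amine (secondary).
–NH2 on an sp³ carbon with no adjacent C=O → amine.
–C(=O)–N– linkage → amide (the N is not an amine).
–NO2 on carbon → nitro group.
Amine appears at: CH(NH2), CH2NHCH2, CH2NHCH2, CH(NH2) → 4.

4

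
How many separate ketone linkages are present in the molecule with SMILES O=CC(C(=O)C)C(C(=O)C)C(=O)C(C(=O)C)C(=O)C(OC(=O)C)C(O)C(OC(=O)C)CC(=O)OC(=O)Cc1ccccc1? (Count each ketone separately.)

Reading the structure from left to right:
  OHC: terminal –CHO: carbonyl C bonded to H and C → aldehyde.
  CH(COCH3): pendant –COCH3: carbonyl C bonded to two carbons → ketone.
  CH(COCH3): pendant –COCH3: carbonyl C bonded to two carbons → ketone.
  CO: –C(=O)– with carbon on both sides → ketone.
  CH(COCH3): pendant –COCH3: carbonyl C bonded to two carbons → ketone.
  CO: –C(=O)– with carbon on both sides → ketone.
  CH(OCOCH3): pendant –OC(=O)CH3: an acyloxy group → ester.
  CH(OH): –OH on an sp³ carbon → alcohol (secondary).
  CH(OCOCH3): pendant –OC(=O)CH3: an acyloxy group → ester.
  CH2CO-O-COCH2: two acyl groups sharing one oxygen, –C(=O)–O–C(=O)– → anhydride.
  C6H5: –C6H5 phenyl ring → arene.
Ketone appears at: CH(COCH3), CH(COCH3), CO, CH(COCH3), CO → 5.

5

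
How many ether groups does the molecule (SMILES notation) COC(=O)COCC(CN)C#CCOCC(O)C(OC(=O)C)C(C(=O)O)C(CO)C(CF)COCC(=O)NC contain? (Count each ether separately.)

3

CH3O–C(=O)–: carbonyl C bonded to C and to –OCH3 → ester (not ketone + ether).
C–O–C with sp³ carbons on both sides and no adjacent C=O → ether.
pendant –CH2NH2: N on sp³ C, no adjacent C=O → amine.
C≡C triple bond → alkyne.
C–O–C with sp³ carbons on both sides and no adjacent C=O → ether.
–OH on an sp³ carbon → alcohol (secondary).
pendant –OC(=O)CH3: an acyloxy group → ester.
pendant –COOH: carbonyl C bonded to C and –OH → carboxylic acid.
pendant –CH2OH on an sp³ backbone C → alcohol.
pendant –CH2X: halogen on sp³ carbon → alkyl halide.
C–O–C with sp³ carbons on both sides and no adjacent C=O → ether.
–C(=O)NHCH3: carbonyl C bonded to C and to N → amide (the N is not an amine).
Ether appears at: CH2OCH2, CH2OCH2, CH2OCH2 → 3.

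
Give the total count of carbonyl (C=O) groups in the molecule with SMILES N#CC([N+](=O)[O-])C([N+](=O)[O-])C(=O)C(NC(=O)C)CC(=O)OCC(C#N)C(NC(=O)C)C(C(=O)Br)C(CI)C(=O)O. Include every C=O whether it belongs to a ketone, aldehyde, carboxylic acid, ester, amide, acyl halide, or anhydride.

CO: ketone, 1 C=O (running total 1).
CH(NHCOCH3): amide, 1 C=O (running total 2).
CH2COOCH2: ester, 1 C=O (running total 3).
CH(NHCOCH3): amide, 1 C=O (running total 4).
CH(COBr): acyl halide, 1 C=O (running total 5).
COOH: carboxylic acid, 1 C=O (running total 6).

6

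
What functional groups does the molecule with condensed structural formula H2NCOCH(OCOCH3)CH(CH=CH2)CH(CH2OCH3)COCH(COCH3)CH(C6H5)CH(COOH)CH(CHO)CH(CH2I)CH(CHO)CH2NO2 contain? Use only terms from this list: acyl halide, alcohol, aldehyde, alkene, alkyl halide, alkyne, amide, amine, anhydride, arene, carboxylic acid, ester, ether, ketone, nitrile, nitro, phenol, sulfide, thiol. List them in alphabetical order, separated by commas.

aldehyde, alkene, alkyl halide, amide, arene, carboxylic acid, ester, ether, ketone, nitro

Reading the structure from left to right:
  H2NCO: –C(=O)NH2: carbonyl C bonded to C and to N → amide (the N is not a separate amine).
  CH(OCOCH3): pendant –OC(=O)CH3: an acyloxy group → ester.
  CH(CH=CH2): pendant –CH=CH2: C=C double bond → alkene.
  CH(CH2OCH3): pendant –CH2OCH3: C–O–C linkage → ether.
  CO: –C(=O)– with carbon on both sides → ketone.
  CH(COCH3): pendant –COCH3: carbonyl C bonded to two carbons → ketone.
  CH(C6H5): pendant –C6H5: benzene ring → arene.
  CH(COOH): pendant –COOH: carbonyl C bonded to C and –OH → carboxylic acid.
  CH(CHO): pendant –CHO: carbonyl C bonded to C and H → aldehyde.
  CH(CH2I): pendant –CH2X: halogen on sp³ carbon → alkyl halide.
  CH(CHO): pendant –CHO: carbonyl C bonded to C and H → aldehyde.
  CH2NO2: –NO2 on carbon → nitro group.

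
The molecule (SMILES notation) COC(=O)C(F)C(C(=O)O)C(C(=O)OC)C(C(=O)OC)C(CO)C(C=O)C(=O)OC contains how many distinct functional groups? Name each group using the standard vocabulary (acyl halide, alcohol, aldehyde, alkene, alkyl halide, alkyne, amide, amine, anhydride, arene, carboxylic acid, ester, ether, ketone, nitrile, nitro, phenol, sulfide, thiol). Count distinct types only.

5

CH3O–C(=O)–: carbonyl C bonded to C and to –OCH3 → ester (not ketone + ether).
halogen on an sp³ carbon → alkyl halide.
pendant –COOH: carbonyl C bonded to C and –OH → carboxylic acid.
pendant –COOCH3: carbonyl C bonded to C and –OCH3 → ester.
pendant –COOCH3: carbonyl C bonded to C and –OCH3 → ester.
pendant –CH2OH on an sp³ backbone C → alcohol.
pendant –CHO: carbonyl C bonded to C and H → aldehyde.
–C(=O)OCH3: carbonyl C bonded to C and to –OCH3 → ester (not ketone + ether).
Distinct types present: alcohol, aldehyde, alkyl halide, carboxylic acid, ester.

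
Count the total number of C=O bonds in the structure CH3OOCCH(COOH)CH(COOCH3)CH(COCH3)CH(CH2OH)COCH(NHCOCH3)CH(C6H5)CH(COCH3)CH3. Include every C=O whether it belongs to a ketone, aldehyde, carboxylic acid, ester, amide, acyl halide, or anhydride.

7

CH3OOC: ester, 1 C=O (running total 1).
CH(COOH): carboxylic acid, 1 C=O (running total 2).
CH(COOCH3): ester, 1 C=O (running total 3).
CH(COCH3): ketone, 1 C=O (running total 4).
CO: ketone, 1 C=O (running total 5).
CH(NHCOCH3): amide, 1 C=O (running total 6).
CH(COCH3): ketone, 1 C=O (running total 7).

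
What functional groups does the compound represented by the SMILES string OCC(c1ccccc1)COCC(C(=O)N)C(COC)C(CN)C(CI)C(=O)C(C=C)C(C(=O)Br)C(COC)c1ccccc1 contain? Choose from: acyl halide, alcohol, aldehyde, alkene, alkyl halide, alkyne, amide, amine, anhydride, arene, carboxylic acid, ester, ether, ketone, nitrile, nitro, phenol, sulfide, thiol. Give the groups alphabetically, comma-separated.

acyl halide, alcohol, alkene, alkyl halide, amide, amine, arene, ether, ketone

Reading the structure from left to right:
  HOCH2: HO– on an sp³ carbon → alcohol.
  CH(C6H5): pendant –C6H5: benzene ring → arene.
  CH2OCH2: C–O–C with sp³ carbons on both sides and no adjacent C=O → ether.
  CH(CONH2): pendant –CONH2: carbonyl C bonded to C and N → amide.
  CH(CH2OCH3): pendant –CH2OCH3: C–O–C linkage → ether.
  CH(CH2NH2): pendant –CH2NH2: N on sp³ C, no adjacent C=O → amine.
  CH(CH2I): pendant –CH2X: halogen on sp³ carbon → alkyl halide.
  CO: –C(=O)– with carbon on both sides → ketone.
  CH(CH=CH2): pendant –CH=CH2: C=C double bond → alkene.
  CH(COBr): pendant –C(=O)X: carbonyl C bonded to C and halogen → acyl halide.
  CH(CH2OCH3): pendant –CH2OCH3: C–O–C linkage → ether.
  C6H5: –C6H5 phenyl ring → arene.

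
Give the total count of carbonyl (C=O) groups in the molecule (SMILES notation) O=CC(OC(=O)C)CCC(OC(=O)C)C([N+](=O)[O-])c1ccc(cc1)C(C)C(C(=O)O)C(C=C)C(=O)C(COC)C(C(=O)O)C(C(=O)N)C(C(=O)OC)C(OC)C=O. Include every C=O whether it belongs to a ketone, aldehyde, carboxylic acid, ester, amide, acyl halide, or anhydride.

9

OHC: aldehyde, 1 C=O (running total 1).
CH(OCOCH3): ester, 1 C=O (running total 2).
CH(OCOCH3): ester, 1 C=O (running total 3).
CH(COOH): carboxylic acid, 1 C=O (running total 4).
CO: ketone, 1 C=O (running total 5).
CH(COOH): carboxylic acid, 1 C=O (running total 6).
CH(CONH2): amide, 1 C=O (running total 7).
CH(COOCH3): ester, 1 C=O (running total 8).
CHO: aldehyde, 1 C=O (running total 9).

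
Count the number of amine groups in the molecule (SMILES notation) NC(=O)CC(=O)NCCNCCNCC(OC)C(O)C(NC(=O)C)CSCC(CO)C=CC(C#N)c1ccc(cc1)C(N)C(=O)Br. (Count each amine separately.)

–C(=O)NH2: carbonyl C bonded to C and to N → amide (the N is not a separate amine).
–C(=O)–N– linkage → amide (the N is not an amine).
C–N–C with sp³ carbons and no adjacent C=O → amine (secondary).
C–N–C with sp³ carbons and no adjacent C=O → amine (secondary).
pendant –OCH3: C–O–C with sp³ C, no adjacent C=O → ether.
–OH on an sp³ carbon → alcohol (secondary).
pendant –NHC(=O)CH3: N bonded to a carbonyl → amide (not amine).
C–S–C linkage → sulfide (thioether).
pendant –CH2OH on an sp³ backbone C → alcohol.
C=C double bond → alkene.
pendant –C≡N: nitrile.
para-disubstituted benzene ring → arene.
–NH2 on an sp³ carbon with no adjacent C=O → amine.
–C(=O)Br: carbonyl C bonded to C and to a halogen → acyl halide (not alkyl halide).
Amine appears at: CH2NHCH2, CH2NHCH2, CH(NH2) → 3.

3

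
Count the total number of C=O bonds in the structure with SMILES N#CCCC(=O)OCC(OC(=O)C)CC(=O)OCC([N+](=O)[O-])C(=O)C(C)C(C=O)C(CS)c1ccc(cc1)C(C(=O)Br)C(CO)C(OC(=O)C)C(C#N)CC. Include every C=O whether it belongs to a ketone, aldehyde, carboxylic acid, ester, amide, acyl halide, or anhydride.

CH2COOCH2: ester, 1 C=O (running total 1).
CH(OCOCH3): ester, 1 C=O (running total 2).
CH2COOCH2: ester, 1 C=O (running total 3).
CO: ketone, 1 C=O (running total 4).
CH(CHO): aldehyde, 1 C=O (running total 5).
CH(COBr): acyl halide, 1 C=O (running total 6).
CH(OCOCH3): ester, 1 C=O (running total 7).

7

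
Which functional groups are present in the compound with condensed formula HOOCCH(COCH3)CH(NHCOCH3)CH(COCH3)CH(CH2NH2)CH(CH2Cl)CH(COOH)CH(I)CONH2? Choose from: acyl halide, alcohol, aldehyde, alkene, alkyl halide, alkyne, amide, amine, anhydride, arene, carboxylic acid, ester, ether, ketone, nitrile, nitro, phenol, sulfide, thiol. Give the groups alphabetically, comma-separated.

Working along the chain:
  HOOC: –COOH: carbonyl C bonded to –OH and C → carboxylic acid (the –OH is not a separate alcohol).
  CH(COCH3): pendant –COCH3: carbonyl C bonded to two carbons → ketone.
  CH(NHCOCH3): pendant –NHC(=O)CH3: N bonded to a carbonyl → amide (not amine).
  CH(COCH3): pendant –COCH3: carbonyl C bonded to two carbons → ketone.
  CH(CH2NH2): pendant –CH2NH2: N on sp³ C, no adjacent C=O → amine.
  CH(CH2Cl): pendant –CH2X: halogen on sp³ carbon → alkyl halide.
  CH(COOH): pendant –COOH: carbonyl C bonded to C and –OH → carboxylic acid.
  CH(I): halogen on an sp³ carbon → alkyl halide.
  CONH2: –C(=O)NH2: carbonyl C bonded to C and to N → amide (the N is not a separate amine).

alkyl halide, amide, amine, carboxylic acid, ketone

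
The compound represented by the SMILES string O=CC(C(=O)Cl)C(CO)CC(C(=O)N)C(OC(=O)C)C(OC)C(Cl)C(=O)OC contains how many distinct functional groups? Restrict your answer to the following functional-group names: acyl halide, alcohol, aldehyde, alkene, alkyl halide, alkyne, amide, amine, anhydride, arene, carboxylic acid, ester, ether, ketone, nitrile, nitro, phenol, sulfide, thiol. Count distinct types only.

7

terminal –CHO: carbonyl C bonded to H and C → aldehyde.
pendant –C(=O)X: carbonyl C bonded to C and halogen → acyl halide.
pendant –CH2OH on an sp³ backbone C → alcohol.
pendant –CONH2: carbonyl C bonded to C and N → amide.
pendant –OC(=O)CH3: an acyloxy group → ester.
pendant –OCH3: C–O–C with sp³ C, no adjacent C=O → ether.
halogen on an sp³ carbon → alkyl halide.
–C(=O)OCH3: carbonyl C bonded to C and to –OCH3 → ester (not ketone + ether).
Distinct types present: acyl halide, alcohol, aldehyde, alkyl halide, amide, ester, ether.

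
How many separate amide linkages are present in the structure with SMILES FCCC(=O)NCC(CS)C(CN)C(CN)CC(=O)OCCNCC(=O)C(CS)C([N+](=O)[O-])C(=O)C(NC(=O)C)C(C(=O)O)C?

2

Reading the structure from left to right:
  FCH2: halogen on an sp³ carbon → alkyl halide.
  CH2CONHCH2: –C(=O)–N– linkage → amide (the N is not an amine).
  CH(CH2SH): pendant –CH2SH → thiol.
  CH(CH2NH2): pendant –CH2NH2: N on sp³ C, no adjacent C=O → amine.
  CH(CH2NH2): pendant –CH2NH2: N on sp³ C, no adjacent C=O → amine.
  CH2COOCH2: –C(=O)–O–C with C on the carbonyl side → ester.
  CH2NHCH2: C–N–C with sp³ carbons and no adjacent C=O → amine (secondary).
  CO: –C(=O)– with carbon on both sides → ketone.
  CH(CH2SH): pendant –CH2SH → thiol.
  CH(NO2): –NO2 on an sp³ carbon → nitro (the N=O is not a carbonyl).
  CO: –C(=O)– with carbon on both sides → ketone.
  CH(NHCOCH3): pendant –NHC(=O)CH3: N bonded to a carbonyl → amide (not amine).
  CH(COOH): pendant –COOH: carbonyl C bonded to C and –OH → carboxylic acid.
Amide appears at: CH2CONHCH2, CH(NHCOCH3) → 2.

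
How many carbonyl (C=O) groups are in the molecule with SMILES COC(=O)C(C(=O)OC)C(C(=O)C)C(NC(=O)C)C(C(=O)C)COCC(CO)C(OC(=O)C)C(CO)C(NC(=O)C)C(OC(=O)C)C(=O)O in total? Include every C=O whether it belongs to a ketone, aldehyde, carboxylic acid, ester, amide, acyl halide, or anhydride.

9

CH3OOC: ester, 1 C=O (running total 1).
CH(COOCH3): ester, 1 C=O (running total 2).
CH(COCH3): ketone, 1 C=O (running total 3).
CH(NHCOCH3): amide, 1 C=O (running total 4).
CH(COCH3): ketone, 1 C=O (running total 5).
CH(OCOCH3): ester, 1 C=O (running total 6).
CH(NHCOCH3): amide, 1 C=O (running total 7).
CH(OCOCH3): ester, 1 C=O (running total 8).
COOH: carboxylic acid, 1 C=O (running total 9).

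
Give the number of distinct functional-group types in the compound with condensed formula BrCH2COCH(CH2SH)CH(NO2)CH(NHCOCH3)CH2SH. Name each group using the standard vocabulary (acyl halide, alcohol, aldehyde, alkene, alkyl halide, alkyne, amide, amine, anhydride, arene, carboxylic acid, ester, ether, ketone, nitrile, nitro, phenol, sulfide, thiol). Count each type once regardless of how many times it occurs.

Working along the chain:
  BrCH2: halogen on an sp³ carbon → alkyl halide.
  CO: –C(=O)– with carbon on both sides → ketone.
  CH(CH2SH): pendant –CH2SH → thiol.
  CH(NO2): –NO2 on an sp³ carbon → nitro (the N=O is not a carbonyl).
  CH(NHCOCH3): pendant –NHC(=O)CH3: N bonded to a carbonyl → amide (not amine).
  CH2SH: –SH on an sp³ carbon → thiol.
Distinct types present: alkyl halide, amide, ketone, nitro, thiol.

5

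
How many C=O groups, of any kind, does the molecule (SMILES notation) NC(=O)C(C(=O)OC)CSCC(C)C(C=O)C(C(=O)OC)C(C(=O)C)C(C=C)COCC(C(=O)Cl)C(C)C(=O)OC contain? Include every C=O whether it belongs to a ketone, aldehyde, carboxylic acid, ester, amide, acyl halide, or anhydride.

7

H2NCO: amide, 1 C=O (running total 1).
CH(COOCH3): ester, 1 C=O (running total 2).
CH(CHO): aldehyde, 1 C=O (running total 3).
CH(COOCH3): ester, 1 C=O (running total 4).
CH(COCH3): ketone, 1 C=O (running total 5).
CH(COCl): acyl halide, 1 C=O (running total 6).
COOCH3: ester, 1 C=O (running total 7).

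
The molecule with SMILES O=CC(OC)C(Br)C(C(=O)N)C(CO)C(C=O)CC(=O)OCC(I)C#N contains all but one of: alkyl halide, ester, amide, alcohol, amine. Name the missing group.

amine

amide: present (CH(CONH2) — pendant –CONH2: carbonyl C bonded to C and N → amide).
alcohol: present (CH(CH2OH) — pendant –CH2OH on an sp³ backbone C → alcohol).
ester: present (CH2COOCH2 — –C(=O)–O–C with C on the carbonyl side → ester).
alkyl halide: present (CH(Br) — halogen on an sp³ carbon → alkyl halide).
amine: absent. In CH(CONH2), the nitrogen is bonded directly to a carbonyl carbon, making it part of an amide, not a free amine.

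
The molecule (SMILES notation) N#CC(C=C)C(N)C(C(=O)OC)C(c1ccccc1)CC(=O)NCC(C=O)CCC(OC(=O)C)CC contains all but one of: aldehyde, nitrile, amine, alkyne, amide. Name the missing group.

alkyne

aldehyde: present (CH(CHO) — pendant –CHO: carbonyl C bonded to C and H → aldehyde).
nitrile: present (N≡C — N≡C–: carbon triple-bonded to nitrogen → nitrile).
amine: present (CH(NH2) — –NH2 on an sp³ carbon with no adjacent C=O → amine).
amide: present (CH2CONHCH2 — –C(=O)–N– linkage → amide (the N is not an amine)).
alkyne: absent. In N≡C, the triple bond is C≡N, not C≡C, so it is a nitrile.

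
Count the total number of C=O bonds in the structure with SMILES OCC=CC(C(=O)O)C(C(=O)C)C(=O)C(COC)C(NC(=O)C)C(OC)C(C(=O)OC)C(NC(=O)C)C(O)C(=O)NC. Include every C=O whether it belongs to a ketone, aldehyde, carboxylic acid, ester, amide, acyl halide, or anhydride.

CH(COOH): carboxylic acid, 1 C=O (running total 1).
CH(COCH3): ketone, 1 C=O (running total 2).
CO: ketone, 1 C=O (running total 3).
CH(NHCOCH3): amide, 1 C=O (running total 4).
CH(COOCH3): ester, 1 C=O (running total 5).
CH(NHCOCH3): amide, 1 C=O (running total 6).
CONHCH3: amide, 1 C=O (running total 7).

7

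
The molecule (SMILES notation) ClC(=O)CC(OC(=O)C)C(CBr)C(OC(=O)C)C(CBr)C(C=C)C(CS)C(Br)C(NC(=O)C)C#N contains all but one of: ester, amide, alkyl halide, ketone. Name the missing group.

ketone

ester: present (CH(OCOCH3) — pendant –OC(=O)CH3: an acyloxy group → ester).
amide: present (CH(NHCOCH3) — pendant –NHC(=O)CH3: N bonded to a carbonyl → amide (not amine)).
alkyl halide: present (CH(CH2Br) — pendant –CH2X: halogen on sp³ carbon → alkyl halide).
ketone: absent. In CH(OCOCH3), the C=O is bonded to an –O–C group, which defines an ester, not a ketone. In CH(NHCOCH3), the C=O is bonded to nitrogen, which defines an amide, not a ketone. In ClCO, the C=O is bonded to a halogen, which defines an acyl halide, not a ketone.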